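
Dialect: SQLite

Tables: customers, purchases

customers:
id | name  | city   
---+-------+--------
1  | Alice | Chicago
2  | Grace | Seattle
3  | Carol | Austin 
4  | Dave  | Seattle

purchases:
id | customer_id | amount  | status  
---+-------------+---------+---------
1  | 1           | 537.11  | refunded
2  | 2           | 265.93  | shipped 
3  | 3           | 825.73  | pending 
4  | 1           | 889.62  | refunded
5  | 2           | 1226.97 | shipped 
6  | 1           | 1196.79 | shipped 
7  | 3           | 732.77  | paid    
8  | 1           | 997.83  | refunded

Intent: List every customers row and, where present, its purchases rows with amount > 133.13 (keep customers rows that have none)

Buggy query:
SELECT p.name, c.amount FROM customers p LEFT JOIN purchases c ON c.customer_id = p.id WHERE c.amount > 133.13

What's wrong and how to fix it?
Bug: A WHERE condition on the right-hand table after LEFT JOIN drops unmatched parents

Fix: Move the right-table condition into the ON clause so unmatched parents are kept

Corrected query:
SELECT p.name, c.amount FROM customers p LEFT JOIN purchases c ON c.customer_id = p.id AND c.amount > 133.13

Result:
name  | amount 
------+--------
Alice | 537.11 
Alice | 889.62 
Alice | 997.83 
Alice | 1196.79
Grace | 265.93 
Grace | 1226.97
Carol | 732.77 
Carol | 825.73 
Dave  | NULL   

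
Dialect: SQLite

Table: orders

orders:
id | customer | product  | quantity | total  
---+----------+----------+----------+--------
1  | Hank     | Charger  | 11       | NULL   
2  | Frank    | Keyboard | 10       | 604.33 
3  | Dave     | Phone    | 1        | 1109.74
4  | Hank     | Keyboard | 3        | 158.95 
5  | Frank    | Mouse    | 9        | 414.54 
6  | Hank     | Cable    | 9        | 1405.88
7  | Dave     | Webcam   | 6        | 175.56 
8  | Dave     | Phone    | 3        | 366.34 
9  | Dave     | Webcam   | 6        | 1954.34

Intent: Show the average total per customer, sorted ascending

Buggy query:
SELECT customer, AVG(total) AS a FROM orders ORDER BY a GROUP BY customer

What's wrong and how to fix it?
Bug: GROUP BY must precede ORDER BY

Fix: Reorder: SELECT … FROM … GROUP BY … ORDER BY …

Corrected query:
SELECT customer, AVG(total) AS a FROM orders GROUP BY customer ORDER BY a

Result:
customer | a      
---------+--------
Frank    | 509.435
Hank     | 782.415
Dave     | 901.495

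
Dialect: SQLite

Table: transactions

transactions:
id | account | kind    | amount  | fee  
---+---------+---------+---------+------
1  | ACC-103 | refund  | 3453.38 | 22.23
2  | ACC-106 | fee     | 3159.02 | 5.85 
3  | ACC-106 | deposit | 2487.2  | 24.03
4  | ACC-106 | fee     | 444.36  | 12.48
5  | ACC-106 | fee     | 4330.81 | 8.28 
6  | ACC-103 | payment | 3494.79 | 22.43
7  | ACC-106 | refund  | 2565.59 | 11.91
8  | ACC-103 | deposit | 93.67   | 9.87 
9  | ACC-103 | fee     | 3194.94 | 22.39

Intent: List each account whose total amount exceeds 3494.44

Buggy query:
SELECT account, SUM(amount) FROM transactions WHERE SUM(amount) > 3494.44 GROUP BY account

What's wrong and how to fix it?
Bug: SUM(amount) is an aggregate, but WHERE filters rows before aggregation

Fix: Use HAVING (which filters groups after aggregation) instead of WHERE

Corrected query:
SELECT account, SUM(amount) FROM transactions GROUP BY account HAVING SUM(amount) > 3494.44

Result:
account | SUM(amount)
--------+------------
ACC-103 | 10236.78   
ACC-106 | 12986.98   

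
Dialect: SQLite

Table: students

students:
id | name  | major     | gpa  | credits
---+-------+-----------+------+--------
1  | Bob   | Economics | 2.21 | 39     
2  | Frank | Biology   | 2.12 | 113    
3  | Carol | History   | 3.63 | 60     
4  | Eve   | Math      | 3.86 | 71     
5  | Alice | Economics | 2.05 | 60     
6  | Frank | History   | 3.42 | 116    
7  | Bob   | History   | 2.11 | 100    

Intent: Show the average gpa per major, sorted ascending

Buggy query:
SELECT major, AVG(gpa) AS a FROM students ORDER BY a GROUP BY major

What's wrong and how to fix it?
Bug: GROUP BY must precede ORDER BY

Fix: Move ORDER BY to the end, after GROUP BY

Corrected query:
SELECT major, AVG(gpa) AS a FROM students GROUP BY major ORDER BY a

Result:
major     | a       
----------+---------
Biology   | 2.12    
Economics | 2.13    
History   | 3.053333
Math      | 3.86    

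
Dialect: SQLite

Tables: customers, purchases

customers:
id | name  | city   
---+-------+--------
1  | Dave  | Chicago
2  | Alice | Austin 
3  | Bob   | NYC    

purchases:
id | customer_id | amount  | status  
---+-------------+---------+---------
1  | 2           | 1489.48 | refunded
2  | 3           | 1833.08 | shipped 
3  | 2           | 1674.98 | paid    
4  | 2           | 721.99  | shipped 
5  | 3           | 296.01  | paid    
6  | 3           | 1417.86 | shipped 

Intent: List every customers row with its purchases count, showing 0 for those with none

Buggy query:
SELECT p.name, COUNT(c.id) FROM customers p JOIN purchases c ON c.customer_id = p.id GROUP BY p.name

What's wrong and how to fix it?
Bug: INNER JOIN drops customers rows that have no matching purchases rows

Fix: Use LEFT JOIN so parents without children still appear (COUNT(c.id) gives 0)

Corrected query:
SELECT p.name, COUNT(c.id) FROM customers p LEFT JOIN purchases c ON c.customer_id = p.id GROUP BY p.name

Result:
name  | COUNT(c.id)
------+------------
Alice | 3          
Bob   | 3          
Dave  | 0          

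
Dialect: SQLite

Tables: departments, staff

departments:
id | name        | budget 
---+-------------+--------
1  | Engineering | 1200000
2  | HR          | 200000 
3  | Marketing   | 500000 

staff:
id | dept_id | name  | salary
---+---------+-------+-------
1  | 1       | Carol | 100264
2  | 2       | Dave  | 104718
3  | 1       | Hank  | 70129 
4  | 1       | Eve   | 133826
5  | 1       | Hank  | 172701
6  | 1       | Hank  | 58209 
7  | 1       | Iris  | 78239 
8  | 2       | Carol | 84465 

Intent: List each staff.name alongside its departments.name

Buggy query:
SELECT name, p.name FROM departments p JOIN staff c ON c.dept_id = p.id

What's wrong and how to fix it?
Bug: 'name' exists in both joined tables, so the database can't tell which one is meant

Fix: Prefix ambiguous columns with the table alias

Corrected query:
SELECT c.name, p.name FROM departments p JOIN staff c ON c.dept_id = p.id

Result:
name  | name       
------+------------
Carol | Engineering
Dave  | HR         
Hank  | Engineering
Eve   | Engineering
Hank  | Engineering
Hank  | Engineering
Iris  | Engineering
Carol | HR         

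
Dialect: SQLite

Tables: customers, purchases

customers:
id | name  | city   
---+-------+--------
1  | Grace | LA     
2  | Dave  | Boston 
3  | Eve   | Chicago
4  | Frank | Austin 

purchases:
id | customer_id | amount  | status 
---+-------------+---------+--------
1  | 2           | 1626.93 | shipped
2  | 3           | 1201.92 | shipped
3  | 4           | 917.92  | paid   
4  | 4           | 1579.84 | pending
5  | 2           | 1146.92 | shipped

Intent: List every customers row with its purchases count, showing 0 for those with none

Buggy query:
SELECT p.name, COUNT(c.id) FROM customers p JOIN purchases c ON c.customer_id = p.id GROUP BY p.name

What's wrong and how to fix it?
Bug: An inner join excludes parents with zero children

Fix: Switch to LEFT JOIN to retain unmatched parent rows

Corrected query:
SELECT p.name, COUNT(c.id) FROM customers p LEFT JOIN purchases c ON c.customer_id = p.id GROUP BY p.name

Result:
name  | COUNT(c.id)
------+------------
Dave  | 2          
Eve   | 1          
Frank | 2          
Grace | 0          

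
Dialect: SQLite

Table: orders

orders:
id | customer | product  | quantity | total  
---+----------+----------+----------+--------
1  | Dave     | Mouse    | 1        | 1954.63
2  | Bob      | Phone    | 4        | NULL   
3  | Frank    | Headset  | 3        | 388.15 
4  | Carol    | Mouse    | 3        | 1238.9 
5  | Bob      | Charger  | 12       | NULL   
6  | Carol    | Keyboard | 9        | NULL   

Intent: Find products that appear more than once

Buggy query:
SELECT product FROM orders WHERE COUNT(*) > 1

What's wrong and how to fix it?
Bug: COUNT(*) is an aggregate and cannot be used in WHERE

Fix: GROUP BY product, then filter groups with HAVING COUNT(*) > 1

Corrected query:
SELECT product FROM orders GROUP BY product HAVING COUNT(*) > 1

Result:
product
-------
Mouse  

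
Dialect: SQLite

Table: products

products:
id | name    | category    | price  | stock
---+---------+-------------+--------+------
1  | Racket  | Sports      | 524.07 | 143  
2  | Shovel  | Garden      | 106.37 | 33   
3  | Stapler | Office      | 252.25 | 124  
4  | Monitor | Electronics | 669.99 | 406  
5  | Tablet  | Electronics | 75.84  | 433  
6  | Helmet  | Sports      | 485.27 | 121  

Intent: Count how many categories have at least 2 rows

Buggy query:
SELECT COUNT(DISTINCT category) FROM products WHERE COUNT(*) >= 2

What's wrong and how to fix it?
Bug: WHERE filters individual rows, not groups, so a group-level COUNT is invalid there

Fix: Group first with HAVING COUNT(*) >= 2, then COUNT the resulting groups

Corrected query:
SELECT COUNT(*) FROM (SELECT category FROM products GROUP BY category HAVING COUNT(*) >= 2)

Result:
COUNT(*)
--------
2       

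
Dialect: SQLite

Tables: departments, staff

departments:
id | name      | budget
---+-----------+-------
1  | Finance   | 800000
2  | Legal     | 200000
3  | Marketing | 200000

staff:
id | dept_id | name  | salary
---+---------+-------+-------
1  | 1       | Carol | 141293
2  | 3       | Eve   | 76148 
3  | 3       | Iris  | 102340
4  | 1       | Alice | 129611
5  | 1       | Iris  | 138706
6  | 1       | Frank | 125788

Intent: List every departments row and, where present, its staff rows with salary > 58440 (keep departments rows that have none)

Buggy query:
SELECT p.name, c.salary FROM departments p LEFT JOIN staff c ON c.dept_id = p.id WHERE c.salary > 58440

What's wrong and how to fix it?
Bug: A WHERE condition on the right-hand table after LEFT JOIN drops unmatched parents

Fix: Move the right-table condition into the ON clause so unmatched parents are kept

Corrected query:
SELECT p.name, c.salary FROM departments p LEFT JOIN staff c ON c.dept_id = p.id AND c.salary > 58440

Result:
name      | salary
----------+-------
Finance   | 125788
Finance   | 129611
Finance   | 138706
Finance   | 141293
Legal     | NULL  
Marketing | 76148 
Marketing | 102340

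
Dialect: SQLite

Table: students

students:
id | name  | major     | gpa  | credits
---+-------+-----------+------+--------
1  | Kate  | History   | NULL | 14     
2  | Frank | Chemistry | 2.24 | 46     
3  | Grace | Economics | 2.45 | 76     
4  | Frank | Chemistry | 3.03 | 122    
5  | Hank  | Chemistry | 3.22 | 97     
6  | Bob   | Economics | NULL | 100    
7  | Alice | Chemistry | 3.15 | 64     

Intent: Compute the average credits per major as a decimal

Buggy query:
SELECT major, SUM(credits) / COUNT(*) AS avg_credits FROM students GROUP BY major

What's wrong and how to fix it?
Bug: Both operands are integers, so '/' performs integer division and truncates

Fix: Multiply by 1.0 (or CAST to REAL) to force floating-point division

Corrected query:
SELECT major, SUM(credits) * 1.0 / COUNT(*) AS avg_credits FROM students GROUP BY major

Result:
major     | avg_credits
----------+------------
Chemistry | 82.25      
Economics | 88         
History   | 14         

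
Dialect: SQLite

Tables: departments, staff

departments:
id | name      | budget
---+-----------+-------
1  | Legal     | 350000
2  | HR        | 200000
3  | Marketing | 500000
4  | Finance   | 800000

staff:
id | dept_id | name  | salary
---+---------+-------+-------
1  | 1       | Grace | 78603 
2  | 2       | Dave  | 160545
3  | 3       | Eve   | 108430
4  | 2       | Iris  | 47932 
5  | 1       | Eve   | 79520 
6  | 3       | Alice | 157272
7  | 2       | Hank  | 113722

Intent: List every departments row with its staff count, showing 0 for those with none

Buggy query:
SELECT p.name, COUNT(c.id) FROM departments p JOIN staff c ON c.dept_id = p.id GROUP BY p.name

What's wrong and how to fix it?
Bug: INNER JOIN drops departments rows that have no matching staff rows

Fix: Switch to LEFT JOIN to retain unmatched parent rows

Corrected query:
SELECT p.name, COUNT(c.id) FROM departments p LEFT JOIN staff c ON c.dept_id = p.id GROUP BY p.name

Result:
name      | COUNT(c.id)
----------+------------
Finance   | 0          
HR        | 3          
Legal     | 2          
Marketing | 2          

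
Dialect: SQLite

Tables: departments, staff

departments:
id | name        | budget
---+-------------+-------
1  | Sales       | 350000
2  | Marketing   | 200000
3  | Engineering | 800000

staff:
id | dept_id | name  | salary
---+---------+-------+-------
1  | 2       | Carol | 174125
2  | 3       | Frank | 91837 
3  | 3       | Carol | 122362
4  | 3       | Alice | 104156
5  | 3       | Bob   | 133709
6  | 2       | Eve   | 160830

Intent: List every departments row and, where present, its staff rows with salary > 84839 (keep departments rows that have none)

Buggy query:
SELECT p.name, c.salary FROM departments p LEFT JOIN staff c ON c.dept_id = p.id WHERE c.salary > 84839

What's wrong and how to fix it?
Bug: A WHERE condition on the right-hand table after LEFT JOIN drops unmatched parents

Fix: Move the right-table condition into the ON clause so unmatched parents are kept

Corrected query:
SELECT p.name, c.salary FROM departments p LEFT JOIN staff c ON c.dept_id = p.id AND c.salary > 84839

Result:
name        | salary
------------+-------
Sales       | NULL  
Marketing   | 160830
Marketing   | 174125
Engineering | 91837 
Engineering | 104156
Engineering | 122362
Engineering | 133709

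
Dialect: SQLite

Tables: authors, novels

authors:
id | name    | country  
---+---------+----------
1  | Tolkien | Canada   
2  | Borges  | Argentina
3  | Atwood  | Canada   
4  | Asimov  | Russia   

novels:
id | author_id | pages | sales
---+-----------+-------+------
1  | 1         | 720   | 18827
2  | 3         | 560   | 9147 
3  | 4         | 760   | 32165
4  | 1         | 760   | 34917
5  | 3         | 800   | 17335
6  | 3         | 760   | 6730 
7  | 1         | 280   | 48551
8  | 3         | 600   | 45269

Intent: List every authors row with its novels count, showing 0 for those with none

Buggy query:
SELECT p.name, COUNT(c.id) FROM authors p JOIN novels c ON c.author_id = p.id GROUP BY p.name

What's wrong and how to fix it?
Bug: INNER JOIN drops authors rows that have no matching novels rows

Fix: Switch to LEFT JOIN to retain unmatched parent rows

Corrected query:
SELECT p.name, COUNT(c.id) FROM authors p LEFT JOIN novels c ON c.author_id = p.id GROUP BY p.name

Result:
name    | COUNT(c.id)
--------+------------
Asimov  | 1          
Atwood  | 4          
Borges  | 0          
Tolkien | 3          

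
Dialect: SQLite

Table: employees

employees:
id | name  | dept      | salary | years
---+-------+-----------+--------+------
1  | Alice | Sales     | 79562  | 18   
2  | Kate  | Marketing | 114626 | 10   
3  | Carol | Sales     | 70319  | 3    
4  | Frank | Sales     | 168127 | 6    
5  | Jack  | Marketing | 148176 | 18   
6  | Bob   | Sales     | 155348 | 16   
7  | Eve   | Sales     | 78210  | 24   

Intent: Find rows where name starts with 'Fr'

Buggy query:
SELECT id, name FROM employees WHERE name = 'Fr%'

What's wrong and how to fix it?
Bug: '=' compares the literal string including the % character; pattern matching needs LIKE

Fix: Use LIKE for wildcard pattern matching

Corrected query:
SELECT id, name FROM employees WHERE name LIKE 'Fr%'

Result:
id | name 
---+------
4  | Frank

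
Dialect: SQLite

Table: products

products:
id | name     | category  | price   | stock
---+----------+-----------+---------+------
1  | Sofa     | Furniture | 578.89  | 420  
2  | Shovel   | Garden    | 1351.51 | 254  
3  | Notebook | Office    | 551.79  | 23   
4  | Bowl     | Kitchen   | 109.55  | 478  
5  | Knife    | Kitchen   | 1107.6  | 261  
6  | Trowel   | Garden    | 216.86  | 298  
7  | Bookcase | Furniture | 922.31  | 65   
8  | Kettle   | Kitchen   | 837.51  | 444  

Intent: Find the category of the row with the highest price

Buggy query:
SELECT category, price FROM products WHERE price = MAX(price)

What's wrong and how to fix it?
Bug: WHERE is evaluated per row; an aggregate over the whole table isn't defined there

Fix: Use a subquery: WHERE price = (SELECT MAX(price) FROM products)

Corrected query:
SELECT category, price FROM products WHERE price = (SELECT MAX(price) FROM products)

Result:
category | price  
---------+--------
Garden   | 1351.51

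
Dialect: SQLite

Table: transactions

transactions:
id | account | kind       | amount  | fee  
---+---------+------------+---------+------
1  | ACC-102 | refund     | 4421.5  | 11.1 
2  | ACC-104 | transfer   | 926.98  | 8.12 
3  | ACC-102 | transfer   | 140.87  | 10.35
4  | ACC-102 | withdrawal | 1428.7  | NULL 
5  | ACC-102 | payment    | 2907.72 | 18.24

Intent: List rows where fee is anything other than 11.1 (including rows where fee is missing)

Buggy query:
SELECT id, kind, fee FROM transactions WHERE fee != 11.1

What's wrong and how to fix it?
Bug: 'fee != 11.1' is unknown when fee is NULL, so NULL rows are silently excluded

Fix: Add an explicit OR fee IS NULL to include the missing-value rows

Corrected query:
SELECT id, kind, fee FROM transactions WHERE fee != 11.1 OR fee IS NULL

Result:
id | kind       | fee  
---+------------+------
2  | transfer   | 8.12 
3  | transfer   | 10.35
4  | withdrawal | NULL 
5  | payment    | 18.24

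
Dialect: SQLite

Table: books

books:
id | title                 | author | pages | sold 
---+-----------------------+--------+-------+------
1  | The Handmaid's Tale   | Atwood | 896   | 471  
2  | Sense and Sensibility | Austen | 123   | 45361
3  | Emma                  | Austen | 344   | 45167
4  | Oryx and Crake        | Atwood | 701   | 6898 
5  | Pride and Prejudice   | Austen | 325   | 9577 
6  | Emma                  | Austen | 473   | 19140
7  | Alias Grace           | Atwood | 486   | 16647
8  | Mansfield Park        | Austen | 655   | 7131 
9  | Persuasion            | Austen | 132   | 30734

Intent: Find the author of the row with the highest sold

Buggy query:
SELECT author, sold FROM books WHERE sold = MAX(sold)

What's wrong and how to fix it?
Bug: WHERE is evaluated per row; an aggregate over the whole table isn't defined there

Fix: Wrap MAX in a scalar subquery so WHERE compares against a single value

Corrected query:
SELECT author, sold FROM books WHERE sold = (SELECT MAX(sold) FROM books)

Result:
author | sold 
-------+------
Austen | 45361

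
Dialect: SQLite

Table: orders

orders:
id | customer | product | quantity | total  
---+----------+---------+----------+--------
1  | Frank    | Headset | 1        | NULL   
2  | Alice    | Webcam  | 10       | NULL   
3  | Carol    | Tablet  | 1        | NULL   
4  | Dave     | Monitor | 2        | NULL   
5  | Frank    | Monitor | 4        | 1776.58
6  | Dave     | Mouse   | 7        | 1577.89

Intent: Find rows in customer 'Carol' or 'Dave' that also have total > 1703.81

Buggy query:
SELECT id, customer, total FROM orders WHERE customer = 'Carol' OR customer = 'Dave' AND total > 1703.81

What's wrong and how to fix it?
Bug: AND binds tighter than OR, so this parses as customer = 'Carol' OR (customer = 'Dave' AND total > 1703.81)

Fix: Add parentheses around the OR so the AND applies to both alternatives

Corrected query:
SELECT id, customer, total FROM orders WHERE (customer = 'Carol' OR customer = 'Dave') AND total > 1703.81

Result:
(no rows)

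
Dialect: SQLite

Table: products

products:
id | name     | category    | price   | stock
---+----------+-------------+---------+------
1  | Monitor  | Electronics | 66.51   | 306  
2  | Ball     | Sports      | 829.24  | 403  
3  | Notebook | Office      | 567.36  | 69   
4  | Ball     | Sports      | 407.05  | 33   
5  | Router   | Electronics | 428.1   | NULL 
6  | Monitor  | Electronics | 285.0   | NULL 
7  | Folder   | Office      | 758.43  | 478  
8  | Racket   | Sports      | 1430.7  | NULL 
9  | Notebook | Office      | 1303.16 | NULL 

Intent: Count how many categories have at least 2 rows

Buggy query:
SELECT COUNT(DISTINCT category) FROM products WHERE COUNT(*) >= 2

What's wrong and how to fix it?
Bug: COUNT(*) cannot appear in WHERE; the per-group count doesn't exist yet

Fix: Use a subquery that GROUPs and filters with HAVING, then count its rows

Corrected query:
SELECT COUNT(*) FROM (SELECT category FROM products GROUP BY category HAVING COUNT(*) >= 2)

Result:
COUNT(*)
--------
3       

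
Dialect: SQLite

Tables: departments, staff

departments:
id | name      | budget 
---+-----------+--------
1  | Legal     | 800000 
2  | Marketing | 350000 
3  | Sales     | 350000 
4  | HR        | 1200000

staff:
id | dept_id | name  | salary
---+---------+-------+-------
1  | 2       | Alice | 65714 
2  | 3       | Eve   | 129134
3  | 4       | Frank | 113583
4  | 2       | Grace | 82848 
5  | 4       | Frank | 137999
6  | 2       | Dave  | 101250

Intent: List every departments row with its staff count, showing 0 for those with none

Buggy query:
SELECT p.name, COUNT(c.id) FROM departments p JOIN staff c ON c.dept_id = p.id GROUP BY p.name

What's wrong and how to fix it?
Bug: An inner join excludes parents with zero children

Fix: Use LEFT JOIN so parents without children still appear (COUNT(c.id) gives 0)

Corrected query:
SELECT p.name, COUNT(c.id) FROM departments p LEFT JOIN staff c ON c.dept_id = p.id GROUP BY p.name

Result:
name      | COUNT(c.id)
----------+------------
HR        | 2          
Legal     | 0          
Marketing | 3          
Sales     | 1          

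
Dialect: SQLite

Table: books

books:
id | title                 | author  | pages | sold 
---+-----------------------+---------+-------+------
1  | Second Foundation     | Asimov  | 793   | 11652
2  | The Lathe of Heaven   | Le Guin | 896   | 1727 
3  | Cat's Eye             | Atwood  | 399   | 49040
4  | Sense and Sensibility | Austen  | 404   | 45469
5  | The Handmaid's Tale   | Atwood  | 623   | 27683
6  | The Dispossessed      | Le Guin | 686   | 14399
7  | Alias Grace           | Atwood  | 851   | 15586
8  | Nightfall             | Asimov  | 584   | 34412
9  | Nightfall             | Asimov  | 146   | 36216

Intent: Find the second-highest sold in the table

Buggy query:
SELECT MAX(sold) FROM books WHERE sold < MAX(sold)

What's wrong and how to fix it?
Bug: The inner MAX is an aggregate inside WHERE, which is not allowed

Fix: Put the inner MAX in a scalar subquery

Corrected query:
SELECT MAX(sold) FROM books WHERE sold < (SELECT MAX(sold) FROM books)

Result:
MAX(sold)
---------
45469    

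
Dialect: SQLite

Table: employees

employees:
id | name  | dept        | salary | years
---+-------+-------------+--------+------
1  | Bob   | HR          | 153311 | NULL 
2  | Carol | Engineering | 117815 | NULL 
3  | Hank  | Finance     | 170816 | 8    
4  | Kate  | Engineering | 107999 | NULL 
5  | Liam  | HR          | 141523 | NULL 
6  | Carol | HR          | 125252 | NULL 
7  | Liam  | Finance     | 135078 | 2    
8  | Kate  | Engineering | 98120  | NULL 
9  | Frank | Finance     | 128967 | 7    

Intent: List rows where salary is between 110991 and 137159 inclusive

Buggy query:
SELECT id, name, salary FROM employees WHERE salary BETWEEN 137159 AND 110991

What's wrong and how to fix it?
Bug: BETWEEN expects the lower bound first; with 137159 AND 110991 the range is empty

Fix: Swap the bounds so the smaller value comes first

Corrected query:
SELECT id, name, salary FROM employees WHERE salary BETWEEN 110991 AND 137159

Result:
id | name  | salary
---+-------+-------
2  | Carol | 117815
6  | Carol | 125252
7  | Liam  | 135078
9  | Frank | 128967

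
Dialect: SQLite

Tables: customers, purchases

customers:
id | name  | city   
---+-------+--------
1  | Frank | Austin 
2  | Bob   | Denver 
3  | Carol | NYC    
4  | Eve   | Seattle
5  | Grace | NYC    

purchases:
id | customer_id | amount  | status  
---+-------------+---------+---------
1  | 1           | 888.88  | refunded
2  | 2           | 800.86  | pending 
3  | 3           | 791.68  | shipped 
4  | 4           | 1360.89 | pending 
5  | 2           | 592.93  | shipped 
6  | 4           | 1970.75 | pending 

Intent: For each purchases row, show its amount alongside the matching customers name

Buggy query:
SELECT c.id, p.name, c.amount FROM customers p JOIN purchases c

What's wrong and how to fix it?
Bug: JOIN with no ON clause produces a cartesian product; every purchases row pairs with every customers row

Fix: Specify the join condition linking the foreign key to the parent id

Corrected query:
SELECT c.id, p.name, c.amount FROM customers p JOIN purchases c ON c.customer_id = p.id

Result:
id | name  | amount 
---+-------+--------
1  | Frank | 888.88 
2  | Bob   | 800.86 
3  | Carol | 791.68 
4  | Eve   | 1360.89
5  | Bob   | 592.93 
6  | Eve   | 1970.75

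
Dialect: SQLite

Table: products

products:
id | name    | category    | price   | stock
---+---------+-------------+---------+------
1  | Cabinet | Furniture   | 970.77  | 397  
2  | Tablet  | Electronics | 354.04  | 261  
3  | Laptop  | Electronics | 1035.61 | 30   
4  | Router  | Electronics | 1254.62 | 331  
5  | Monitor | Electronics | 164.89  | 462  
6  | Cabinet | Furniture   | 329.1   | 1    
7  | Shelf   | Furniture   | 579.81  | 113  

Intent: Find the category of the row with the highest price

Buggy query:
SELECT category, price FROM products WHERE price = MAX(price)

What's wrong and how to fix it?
Bug: MAX(price) is an aggregate and cannot be used directly in WHERE

Fix: Wrap MAX in a scalar subquery so WHERE compares against a single value

Corrected query:
SELECT category, price FROM products WHERE price = (SELECT MAX(price) FROM products)

Result:
category    | price  
------------+--------
Electronics | 1254.62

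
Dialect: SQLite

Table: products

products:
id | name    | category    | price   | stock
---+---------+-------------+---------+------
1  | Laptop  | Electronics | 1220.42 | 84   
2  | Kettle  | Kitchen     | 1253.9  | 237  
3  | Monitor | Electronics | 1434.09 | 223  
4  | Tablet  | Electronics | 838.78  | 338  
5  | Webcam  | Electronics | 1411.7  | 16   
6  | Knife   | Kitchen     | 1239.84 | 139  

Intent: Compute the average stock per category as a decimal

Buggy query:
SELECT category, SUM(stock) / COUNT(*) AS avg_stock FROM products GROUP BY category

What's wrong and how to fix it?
Bug: SUM(stock) and COUNT(*) are both integers; the division truncates the fractional part

Fix: Cast one side to REAL so the division keeps the fractional part

Corrected query:
SELECT category, SUM(stock) * 1.0 / COUNT(*) AS avg_stock FROM products GROUP BY category

Result:
category    | avg_stock
------------+----------
Electronics | 165.25   
Kitchen     | 188      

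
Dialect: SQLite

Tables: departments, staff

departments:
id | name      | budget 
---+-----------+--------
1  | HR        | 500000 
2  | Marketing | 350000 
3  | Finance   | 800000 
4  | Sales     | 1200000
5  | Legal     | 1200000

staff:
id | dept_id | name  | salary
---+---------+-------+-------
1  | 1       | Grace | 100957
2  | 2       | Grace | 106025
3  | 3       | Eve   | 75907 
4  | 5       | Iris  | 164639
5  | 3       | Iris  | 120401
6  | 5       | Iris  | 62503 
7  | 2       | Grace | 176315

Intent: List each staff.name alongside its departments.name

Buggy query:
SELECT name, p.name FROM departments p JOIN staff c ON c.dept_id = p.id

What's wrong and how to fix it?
Bug: 'name' exists in both joined tables, so the database can't tell which one is meant

Fix: Prefix ambiguous columns with the table alias

Corrected query:
SELECT c.name, p.name FROM departments p JOIN staff c ON c.dept_id = p.id

Result:
name  | name     
------+----------
Grace | HR       
Grace | Marketing
Eve   | Finance  
Iris  | Legal    
Iris  | Finance  
Iris  | Legal    
Grace | Marketing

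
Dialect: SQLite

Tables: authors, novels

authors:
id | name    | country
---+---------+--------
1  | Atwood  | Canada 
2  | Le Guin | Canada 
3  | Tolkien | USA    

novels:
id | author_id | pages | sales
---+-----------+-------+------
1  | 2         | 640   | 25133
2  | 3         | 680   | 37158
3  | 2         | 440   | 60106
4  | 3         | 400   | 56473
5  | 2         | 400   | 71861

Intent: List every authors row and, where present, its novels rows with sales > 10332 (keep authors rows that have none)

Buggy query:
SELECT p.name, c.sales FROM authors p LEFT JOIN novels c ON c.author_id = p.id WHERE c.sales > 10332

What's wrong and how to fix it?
Bug: A WHERE condition on the right-hand table after LEFT JOIN drops unmatched parents

Fix: Move the right-table condition into the ON clause so unmatched parents are kept

Corrected query:
SELECT p.name, c.sales FROM authors p LEFT JOIN novels c ON c.author_id = p.id AND c.sales > 10332

Result:
name    | sales
--------+------
Atwood  | NULL 
Le Guin | 25133
Le Guin | 60106
Le Guin | 71861
Tolkien | 37158
Tolkien | 56473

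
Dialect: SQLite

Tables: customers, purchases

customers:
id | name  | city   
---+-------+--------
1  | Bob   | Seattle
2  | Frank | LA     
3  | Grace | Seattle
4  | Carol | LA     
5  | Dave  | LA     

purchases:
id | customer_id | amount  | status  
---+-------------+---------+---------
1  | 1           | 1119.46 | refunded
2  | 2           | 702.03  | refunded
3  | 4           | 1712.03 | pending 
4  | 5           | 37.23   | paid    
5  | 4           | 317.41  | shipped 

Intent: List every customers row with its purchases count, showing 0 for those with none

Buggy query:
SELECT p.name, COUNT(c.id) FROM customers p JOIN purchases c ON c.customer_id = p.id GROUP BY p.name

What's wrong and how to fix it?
Bug: An inner join excludes parents with zero children

Fix: Switch to LEFT JOIN to retain unmatched parent rows

Corrected query:
SELECT p.name, COUNT(c.id) FROM customers p LEFT JOIN purchases c ON c.customer_id = p.id GROUP BY p.name

Result:
name  | COUNT(c.id)
------+------------
Bob   | 1          
Carol | 2          
Dave  | 1          
Frank | 1          
Grace | 0          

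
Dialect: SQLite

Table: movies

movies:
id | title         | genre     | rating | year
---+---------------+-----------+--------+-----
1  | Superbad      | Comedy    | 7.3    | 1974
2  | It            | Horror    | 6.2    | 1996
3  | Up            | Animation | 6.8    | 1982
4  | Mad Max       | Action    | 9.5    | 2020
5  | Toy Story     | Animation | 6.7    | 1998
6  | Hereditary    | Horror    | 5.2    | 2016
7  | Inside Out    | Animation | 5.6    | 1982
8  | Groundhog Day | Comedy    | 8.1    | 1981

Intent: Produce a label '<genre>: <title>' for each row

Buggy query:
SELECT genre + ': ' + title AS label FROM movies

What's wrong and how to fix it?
Bug: '+' is numeric addition; on text columns SQLite converts them to 0 instead of concatenating

Fix: Replace + with || to concatenate text

Corrected query:
SELECT genre || ': ' || title AS label FROM movies

Result:
label                
---------------------
Comedy: Superbad     
Horror: It           
Animation: Up        
Action: Mad Max      
Animation: Toy Story 
Horror: Hereditary   
Animation: Inside Out
Comedy: Groundhog Day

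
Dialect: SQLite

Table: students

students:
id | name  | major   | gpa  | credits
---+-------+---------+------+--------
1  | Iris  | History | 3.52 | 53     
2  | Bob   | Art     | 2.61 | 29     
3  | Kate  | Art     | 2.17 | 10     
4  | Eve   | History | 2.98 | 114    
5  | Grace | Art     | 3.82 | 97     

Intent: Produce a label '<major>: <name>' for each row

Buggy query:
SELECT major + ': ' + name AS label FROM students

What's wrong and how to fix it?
Bug: SQLite uses || for string concatenation; + coerces text to numbers (yielding 0)

Fix: Use the || operator for string concatenation

Corrected query:
SELECT major || ': ' || name AS label FROM students

Result:
label        
-------------
History: Iris
Art: Bob     
Art: Kate    
History: Eve 
Art: Grace   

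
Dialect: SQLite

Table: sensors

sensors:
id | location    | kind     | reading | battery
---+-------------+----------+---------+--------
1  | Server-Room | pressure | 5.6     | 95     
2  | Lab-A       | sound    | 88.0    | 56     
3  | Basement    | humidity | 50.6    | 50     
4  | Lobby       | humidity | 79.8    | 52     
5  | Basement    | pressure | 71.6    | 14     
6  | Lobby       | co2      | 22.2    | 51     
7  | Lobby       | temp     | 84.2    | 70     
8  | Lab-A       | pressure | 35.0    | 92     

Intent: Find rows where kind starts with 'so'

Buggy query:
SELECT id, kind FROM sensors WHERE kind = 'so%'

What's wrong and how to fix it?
Bug: Wildcards only work with LIKE; '=' treats '%' as a literal character

Fix: Replace '=' with LIKE so 'so%' is treated as a pattern

Corrected query:
SELECT id, kind FROM sensors WHERE kind LIKE 'so%'

Result:
id | kind 
---+------
2  | sound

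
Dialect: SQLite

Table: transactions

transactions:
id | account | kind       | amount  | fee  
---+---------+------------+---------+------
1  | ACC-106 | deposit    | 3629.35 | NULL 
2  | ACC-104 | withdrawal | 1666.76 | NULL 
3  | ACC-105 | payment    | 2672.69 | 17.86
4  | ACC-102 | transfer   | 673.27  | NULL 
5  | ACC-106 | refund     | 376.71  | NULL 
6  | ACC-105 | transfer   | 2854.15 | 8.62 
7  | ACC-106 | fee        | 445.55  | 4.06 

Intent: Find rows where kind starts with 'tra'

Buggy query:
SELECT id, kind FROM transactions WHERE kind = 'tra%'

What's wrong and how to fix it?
Bug: Wildcards only work with LIKE; '=' treats '%' as a literal character

Fix: Use LIKE for wildcard pattern matching

Corrected query:
SELECT id, kind FROM transactions WHERE kind LIKE 'tra%'

Result:
id | kind    
---+---------
4  | transfer
6  | transfer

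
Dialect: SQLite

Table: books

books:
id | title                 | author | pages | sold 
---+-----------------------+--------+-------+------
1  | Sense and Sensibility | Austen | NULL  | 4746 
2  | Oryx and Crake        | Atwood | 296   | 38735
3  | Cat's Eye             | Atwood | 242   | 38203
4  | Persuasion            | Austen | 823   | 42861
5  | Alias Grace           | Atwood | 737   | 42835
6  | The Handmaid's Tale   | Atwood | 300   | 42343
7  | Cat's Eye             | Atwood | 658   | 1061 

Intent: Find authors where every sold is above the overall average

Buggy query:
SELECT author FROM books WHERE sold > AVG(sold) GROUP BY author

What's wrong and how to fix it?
Bug: WHERE evaluates per row before aggregation, so AVG() is unavailable

Fix: Compute the overall average in a scalar subquery and compare each group's MIN against it in HAVING

Corrected query:
SELECT author FROM books GROUP BY author HAVING MIN(sold) > (SELECT AVG(sold) FROM books)

Result:
(no rows)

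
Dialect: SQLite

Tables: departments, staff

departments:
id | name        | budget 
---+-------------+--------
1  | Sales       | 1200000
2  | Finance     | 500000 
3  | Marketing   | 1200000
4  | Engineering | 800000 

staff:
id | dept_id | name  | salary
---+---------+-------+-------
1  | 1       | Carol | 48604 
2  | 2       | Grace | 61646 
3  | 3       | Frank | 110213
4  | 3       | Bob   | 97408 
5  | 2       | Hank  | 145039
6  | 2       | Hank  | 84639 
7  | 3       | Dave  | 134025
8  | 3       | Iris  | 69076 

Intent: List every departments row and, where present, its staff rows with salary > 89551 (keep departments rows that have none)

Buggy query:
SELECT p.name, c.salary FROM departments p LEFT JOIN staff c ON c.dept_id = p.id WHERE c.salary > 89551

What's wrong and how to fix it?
Bug: Filtering c.salary in WHERE discards the NULL rows produced by LEFT JOIN, turning it into an inner join

Fix: Put 'c.salary > 89551' in the JOIN's ON clause instead of WHERE

Corrected query:
SELECT p.name, c.salary FROM departments p LEFT JOIN staff c ON c.dept_id = p.id AND c.salary > 89551

Result:
name        | salary
------------+-------
Sales       | NULL  
Finance     | 145039
Marketing   | 97408 
Marketing   | 110213
Marketing   | 134025
Engineering | NULL  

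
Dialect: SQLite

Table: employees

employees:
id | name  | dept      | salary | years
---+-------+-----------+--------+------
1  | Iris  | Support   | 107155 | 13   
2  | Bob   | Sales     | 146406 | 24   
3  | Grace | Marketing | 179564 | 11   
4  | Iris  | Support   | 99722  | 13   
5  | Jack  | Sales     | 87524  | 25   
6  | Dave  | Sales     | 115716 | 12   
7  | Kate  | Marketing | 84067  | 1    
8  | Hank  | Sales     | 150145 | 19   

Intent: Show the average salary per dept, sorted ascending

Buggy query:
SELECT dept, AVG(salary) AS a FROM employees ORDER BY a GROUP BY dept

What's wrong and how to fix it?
Bug: ORDER BY appears before GROUP BY; SQL clause order requires GROUP BY first

Fix: Reorder: SELECT … FROM … GROUP BY … ORDER BY …

Corrected query:
SELECT dept, AVG(salary) AS a FROM employees GROUP BY dept ORDER BY a

Result:
dept      | a        
----------+----------
Support   | 103438.5 
Sales     | 124947.75
Marketing | 131815.5 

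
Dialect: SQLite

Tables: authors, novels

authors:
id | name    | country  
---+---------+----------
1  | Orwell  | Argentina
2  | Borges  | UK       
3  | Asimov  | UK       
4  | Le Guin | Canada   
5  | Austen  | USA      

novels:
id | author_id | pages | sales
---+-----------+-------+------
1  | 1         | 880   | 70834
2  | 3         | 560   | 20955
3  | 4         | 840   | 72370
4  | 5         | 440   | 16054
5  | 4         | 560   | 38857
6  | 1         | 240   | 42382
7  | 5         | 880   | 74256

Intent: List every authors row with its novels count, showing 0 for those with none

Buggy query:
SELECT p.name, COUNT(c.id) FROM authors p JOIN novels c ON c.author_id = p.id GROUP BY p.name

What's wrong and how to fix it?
Bug: An inner join excludes parents with zero children

Fix: Use LEFT JOIN so parents without children still appear (COUNT(c.id) gives 0)

Corrected query:
SELECT p.name, COUNT(c.id) FROM authors p LEFT JOIN novels c ON c.author_id = p.id GROUP BY p.name

Result:
name    | COUNT(c.id)
--------+------------
Asimov  | 1          
Austen  | 2          
Borges  | 0          
Le Guin | 2          
Orwell  | 2          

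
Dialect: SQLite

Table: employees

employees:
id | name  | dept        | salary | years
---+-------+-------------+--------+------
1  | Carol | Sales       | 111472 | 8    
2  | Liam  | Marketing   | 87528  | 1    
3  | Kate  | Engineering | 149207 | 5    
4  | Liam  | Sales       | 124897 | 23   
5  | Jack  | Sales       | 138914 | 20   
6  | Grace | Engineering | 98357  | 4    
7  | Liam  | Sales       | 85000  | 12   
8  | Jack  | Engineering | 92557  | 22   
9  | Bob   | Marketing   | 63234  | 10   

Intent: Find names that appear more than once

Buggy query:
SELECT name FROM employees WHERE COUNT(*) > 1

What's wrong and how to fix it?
Bug: COUNT(*) is an aggregate and cannot be used in WHERE

Fix: Group first, then use HAVING for the count condition

Corrected query:
SELECT name FROM employees GROUP BY name HAVING COUNT(*) > 1

Result:
name
----
Jack
Liam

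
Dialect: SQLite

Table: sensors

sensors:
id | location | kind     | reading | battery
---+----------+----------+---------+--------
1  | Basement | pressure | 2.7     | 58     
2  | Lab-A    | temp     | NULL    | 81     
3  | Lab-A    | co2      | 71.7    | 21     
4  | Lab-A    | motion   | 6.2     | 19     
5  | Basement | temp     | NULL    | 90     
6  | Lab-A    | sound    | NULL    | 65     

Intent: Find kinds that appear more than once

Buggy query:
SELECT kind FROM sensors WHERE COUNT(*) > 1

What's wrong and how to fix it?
Bug: WHERE can't reference COUNT(*); aggregates are computed after WHERE

Fix: GROUP BY kind, then filter groups with HAVING COUNT(*) > 1

Corrected query:
SELECT kind FROM sensors GROUP BY kind HAVING COUNT(*) > 1

Result:
kind
----
temp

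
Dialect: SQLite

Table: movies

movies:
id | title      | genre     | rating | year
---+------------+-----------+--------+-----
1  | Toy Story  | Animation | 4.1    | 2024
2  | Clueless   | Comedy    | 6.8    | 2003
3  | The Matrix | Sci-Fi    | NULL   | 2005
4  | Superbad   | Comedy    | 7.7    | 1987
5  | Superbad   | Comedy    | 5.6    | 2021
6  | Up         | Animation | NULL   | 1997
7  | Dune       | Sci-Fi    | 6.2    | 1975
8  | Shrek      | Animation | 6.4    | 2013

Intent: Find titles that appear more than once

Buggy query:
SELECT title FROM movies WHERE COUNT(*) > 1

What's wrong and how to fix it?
Bug: COUNT(*) is an aggregate and cannot be used in WHERE

Fix: Group first, then use HAVING for the count condition

Corrected query:
SELECT title FROM movies GROUP BY title HAVING COUNT(*) > 1

Result:
title   
--------
Superbad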